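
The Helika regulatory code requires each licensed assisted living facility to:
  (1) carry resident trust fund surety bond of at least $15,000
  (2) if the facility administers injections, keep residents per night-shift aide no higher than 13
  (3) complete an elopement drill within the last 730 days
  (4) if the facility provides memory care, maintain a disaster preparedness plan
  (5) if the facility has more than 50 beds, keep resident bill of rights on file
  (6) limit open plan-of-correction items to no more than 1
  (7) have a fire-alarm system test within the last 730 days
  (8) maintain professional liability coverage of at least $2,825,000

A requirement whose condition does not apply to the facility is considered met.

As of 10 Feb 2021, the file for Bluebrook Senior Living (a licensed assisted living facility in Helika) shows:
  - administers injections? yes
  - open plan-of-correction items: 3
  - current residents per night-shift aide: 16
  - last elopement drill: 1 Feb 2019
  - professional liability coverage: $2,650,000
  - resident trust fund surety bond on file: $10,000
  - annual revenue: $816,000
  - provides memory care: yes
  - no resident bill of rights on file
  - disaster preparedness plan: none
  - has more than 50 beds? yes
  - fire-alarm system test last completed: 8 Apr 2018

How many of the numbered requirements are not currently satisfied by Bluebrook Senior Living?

8

1. resident trust fund surety bond $10,000 < $15,000 → not met
2. condition 'administers injections' holds; residents per night-shift aide 16 > 13 → not met
3. elopement drill 740 days ago vs limit 730 → not met
4. condition 'provides memory care' holds; disaster preparedness plan absent → not met
5. condition 'has more than 50 beds' holds; resident bill of rights absent → not met
6. open plan-of-correction items 3 > 1 → not met
7. fire-alarm system test 1039 days ago vs limit 730 → not met
8. professional liability coverage $2,650,000 < $2,825,000 → not met
Not met: 8 of 8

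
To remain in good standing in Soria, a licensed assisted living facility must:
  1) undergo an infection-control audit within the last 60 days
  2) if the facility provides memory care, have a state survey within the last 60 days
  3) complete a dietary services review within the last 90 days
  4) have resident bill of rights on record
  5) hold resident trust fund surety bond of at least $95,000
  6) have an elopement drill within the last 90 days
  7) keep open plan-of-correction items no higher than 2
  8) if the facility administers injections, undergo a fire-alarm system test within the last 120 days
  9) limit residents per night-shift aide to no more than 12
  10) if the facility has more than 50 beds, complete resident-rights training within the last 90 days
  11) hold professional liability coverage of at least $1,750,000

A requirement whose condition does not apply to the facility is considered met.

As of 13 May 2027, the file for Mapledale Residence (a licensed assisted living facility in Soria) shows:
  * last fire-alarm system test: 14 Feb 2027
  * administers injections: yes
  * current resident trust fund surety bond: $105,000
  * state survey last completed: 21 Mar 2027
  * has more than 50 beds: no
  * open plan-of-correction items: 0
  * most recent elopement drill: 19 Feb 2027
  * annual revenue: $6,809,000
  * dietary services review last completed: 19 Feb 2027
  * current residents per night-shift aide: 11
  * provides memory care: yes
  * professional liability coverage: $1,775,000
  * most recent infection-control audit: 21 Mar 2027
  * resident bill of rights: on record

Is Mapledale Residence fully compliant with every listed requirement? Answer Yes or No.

Yes

1. infection-control audit 53 days ago vs limit 60 → met
2. condition 'provides memory care' holds; state survey 53 days ago vs limit 60 → met
3. dietary services review 83 days ago vs limit 90 → met
4. resident bill of rights present → met
5. resident trust fund surety bond $105,000 ≥ $95,000 → met
6. elopement drill 83 days ago vs limit 90 → met
7. open plan-of-correction items 0 ≤ 2 → met
8. condition 'administers injections' holds; fire-alarm system test 88 days ago vs limit 120 → met
9. residents per night-shift aide 11 ≤ 12 → met
10. condition 'has more than 50 beds' does not hold → requirement n/a → met
11. professional liability coverage $1,775,000 ≥ $1,750,000 → met
All met.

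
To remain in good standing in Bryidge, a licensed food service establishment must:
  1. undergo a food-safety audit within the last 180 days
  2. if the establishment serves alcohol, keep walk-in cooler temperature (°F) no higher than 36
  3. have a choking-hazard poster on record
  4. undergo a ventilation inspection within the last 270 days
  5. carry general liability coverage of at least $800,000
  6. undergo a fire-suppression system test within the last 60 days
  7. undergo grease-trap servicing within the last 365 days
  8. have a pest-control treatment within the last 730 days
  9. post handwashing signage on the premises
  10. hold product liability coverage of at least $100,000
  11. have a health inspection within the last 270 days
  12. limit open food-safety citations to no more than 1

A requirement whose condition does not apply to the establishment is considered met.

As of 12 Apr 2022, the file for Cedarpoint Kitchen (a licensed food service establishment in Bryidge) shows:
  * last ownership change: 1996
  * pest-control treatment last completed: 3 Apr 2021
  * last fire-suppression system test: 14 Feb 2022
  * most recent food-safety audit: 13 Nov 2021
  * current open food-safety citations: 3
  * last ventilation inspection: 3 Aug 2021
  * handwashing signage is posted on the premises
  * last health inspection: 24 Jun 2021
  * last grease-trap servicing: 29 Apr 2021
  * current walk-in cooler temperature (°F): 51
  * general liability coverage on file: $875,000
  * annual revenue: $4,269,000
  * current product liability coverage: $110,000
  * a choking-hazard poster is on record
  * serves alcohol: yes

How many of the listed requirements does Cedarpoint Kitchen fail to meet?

1. food-safety audit 150 days ago vs limit 180 → met
2. condition 'serves alcohol' holds; walk-in cooler temperature (°F) 51 > 36 → not met
3. choking-hazard poster present → met
4. ventilation inspection 252 days ago vs limit 270 → met
5. general liability coverage $875,000 ≥ $800,000 → met
6. fire-suppression system test 57 days ago vs limit 60 → met
7. grease-trap servicing 348 days ago vs limit 365 → met
8. pest-control treatment 374 days ago vs limit 730 → met
9. handwashing signage present → met
10. product liability coverage $110,000 ≥ $100,000 → met
11. health inspection 292 days ago vs limit 270 → not met
12. open food-safety citations 3 > 1 → not met
Not met: 3 of 12

3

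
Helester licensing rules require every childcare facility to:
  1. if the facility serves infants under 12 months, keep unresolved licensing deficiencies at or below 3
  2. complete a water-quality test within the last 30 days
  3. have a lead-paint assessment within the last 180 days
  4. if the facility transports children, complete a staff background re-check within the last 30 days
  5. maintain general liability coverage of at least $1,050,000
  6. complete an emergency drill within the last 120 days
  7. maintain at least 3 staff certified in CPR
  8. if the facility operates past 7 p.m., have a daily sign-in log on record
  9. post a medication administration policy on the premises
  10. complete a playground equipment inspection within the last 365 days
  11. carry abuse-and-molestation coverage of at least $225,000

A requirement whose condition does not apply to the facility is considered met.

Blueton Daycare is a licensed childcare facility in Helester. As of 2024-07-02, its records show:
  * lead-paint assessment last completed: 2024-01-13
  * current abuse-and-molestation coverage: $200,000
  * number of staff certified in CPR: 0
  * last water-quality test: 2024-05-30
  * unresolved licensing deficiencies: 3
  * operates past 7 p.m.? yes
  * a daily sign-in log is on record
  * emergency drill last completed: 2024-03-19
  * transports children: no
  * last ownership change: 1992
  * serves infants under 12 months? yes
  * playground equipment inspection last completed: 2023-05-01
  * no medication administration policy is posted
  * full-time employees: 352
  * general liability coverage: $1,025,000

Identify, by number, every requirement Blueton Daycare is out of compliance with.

2, 5, 7, 9, 10, 11

1. condition 'serves infants under 12 months' holds; unresolved licensing deficiencies 3 ≤ 3 → met
2. water-quality test 33 days ago vs limit 30 → not met
3. lead-paint assessment 171 days ago vs limit 180 → met
4. condition 'transports children' does not hold → requirement n/a → met
5. general liability coverage $1,025,000 < $1,050,000 → not met
6. emergency drill 105 days ago vs limit 120 → met
7. staff certified in CPR 0 < 3 → not met
8. condition 'operates past 7 p.m.' holds; daily sign-in log present → met
9. medication administration policy absent → not met
10. playground equipment inspection 428 days ago vs limit 365 → not met
11. abuse-and-molestation coverage $200,000 < $225,000 → not met
Not met: 2, 5, 7, 9, 10, 11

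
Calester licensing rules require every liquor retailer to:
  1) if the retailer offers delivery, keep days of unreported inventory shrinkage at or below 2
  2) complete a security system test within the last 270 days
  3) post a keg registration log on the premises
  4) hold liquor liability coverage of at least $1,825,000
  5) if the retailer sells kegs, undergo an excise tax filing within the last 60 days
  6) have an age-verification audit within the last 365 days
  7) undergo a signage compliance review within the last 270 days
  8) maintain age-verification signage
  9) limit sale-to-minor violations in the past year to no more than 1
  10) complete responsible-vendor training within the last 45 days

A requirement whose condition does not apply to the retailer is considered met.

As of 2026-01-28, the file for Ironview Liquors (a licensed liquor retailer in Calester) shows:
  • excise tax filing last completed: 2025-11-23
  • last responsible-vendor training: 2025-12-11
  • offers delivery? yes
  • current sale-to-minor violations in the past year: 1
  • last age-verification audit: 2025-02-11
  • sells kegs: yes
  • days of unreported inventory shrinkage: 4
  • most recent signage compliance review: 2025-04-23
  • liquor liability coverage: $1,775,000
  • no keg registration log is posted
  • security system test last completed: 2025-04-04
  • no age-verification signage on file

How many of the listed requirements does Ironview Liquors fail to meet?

8

1. condition 'offers delivery' holds; days of unreported inventory shrinkage 4 > 2 → not met
2. security system test 299 days ago vs limit 270 → not met
3. keg registration log absent → not met
4. liquor liability coverage $1,775,000 < $1,825,000 → not met
5. condition 'sells kegs' holds; excise tax filing 66 days ago vs limit 60 → not met
6. age-verification audit 351 days ago vs limit 365 → met
7. signage compliance review 280 days ago vs limit 270 → not met
8. age-verification signage absent → not met
9. sale-to-minor violations in the past year 1 ≤ 1 → met
10. responsible-vendor training 48 days ago vs limit 45 → not met
Not met: 8 of 10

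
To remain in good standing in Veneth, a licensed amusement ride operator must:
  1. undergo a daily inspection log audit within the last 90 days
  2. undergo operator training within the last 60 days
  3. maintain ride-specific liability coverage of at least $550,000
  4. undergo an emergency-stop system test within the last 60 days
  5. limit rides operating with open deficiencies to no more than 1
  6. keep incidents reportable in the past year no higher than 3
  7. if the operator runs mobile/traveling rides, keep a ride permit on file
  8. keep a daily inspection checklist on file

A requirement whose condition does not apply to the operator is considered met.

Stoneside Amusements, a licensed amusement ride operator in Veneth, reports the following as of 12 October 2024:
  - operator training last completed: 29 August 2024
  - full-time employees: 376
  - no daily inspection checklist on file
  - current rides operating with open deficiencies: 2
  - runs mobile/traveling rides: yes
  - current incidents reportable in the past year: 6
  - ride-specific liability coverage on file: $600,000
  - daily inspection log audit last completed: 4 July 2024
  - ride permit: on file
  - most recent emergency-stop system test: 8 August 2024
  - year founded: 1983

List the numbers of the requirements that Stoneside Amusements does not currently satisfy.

1. daily inspection log audit 100 days ago vs limit 90 → not met
2. operator training 44 days ago vs limit 60 → met
3. ride-specific liability coverage $600,000 ≥ $550,000 → met
4. emergency-stop system test 65 days ago vs limit 60 → not met
5. rides operating with open deficiencies 2 > 1 → not met
6. incidents reportable in the past year 6 > 3 → not met
7. condition 'runs mobile/traveling rides' holds; ride permit present → met
8. daily inspection checklist absent → not met
Not met: 1, 4, 5, 6, 8

1, 4, 5, 6, 8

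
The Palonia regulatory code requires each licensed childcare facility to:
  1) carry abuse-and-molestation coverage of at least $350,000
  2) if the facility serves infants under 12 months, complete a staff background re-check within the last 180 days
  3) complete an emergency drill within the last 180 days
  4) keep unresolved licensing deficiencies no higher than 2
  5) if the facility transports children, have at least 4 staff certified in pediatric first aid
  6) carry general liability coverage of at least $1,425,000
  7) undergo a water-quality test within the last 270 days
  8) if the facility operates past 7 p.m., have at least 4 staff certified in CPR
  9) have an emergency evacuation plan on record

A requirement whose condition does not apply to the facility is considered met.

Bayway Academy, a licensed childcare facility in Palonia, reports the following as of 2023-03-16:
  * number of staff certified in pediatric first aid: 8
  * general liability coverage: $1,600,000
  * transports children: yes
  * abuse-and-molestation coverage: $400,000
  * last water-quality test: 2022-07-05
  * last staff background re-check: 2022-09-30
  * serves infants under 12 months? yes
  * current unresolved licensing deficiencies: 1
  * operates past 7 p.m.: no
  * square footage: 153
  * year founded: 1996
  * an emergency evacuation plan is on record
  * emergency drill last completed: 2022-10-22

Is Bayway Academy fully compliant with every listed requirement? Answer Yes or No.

Yes

1. abuse-and-molestation coverage $400,000 ≥ $350,000 → met
2. condition 'serves infants under 12 months' holds; staff background re-check 167 days ago vs limit 180 → met
3. emergency drill 145 days ago vs limit 180 → met
4. unresolved licensing deficiencies 1 ≤ 2 → met
5. condition 'transports children' holds; staff certified in pediatric first aid 8 ≥ 4 → met
6. general liability coverage $1,600,000 ≥ $1,425,000 → met
7. water-quality test 254 days ago vs limit 270 → met
8. condition 'operates past 7 p.m.' does not hold → requirement n/a → met
9. emergency evacuation plan present → met
All met.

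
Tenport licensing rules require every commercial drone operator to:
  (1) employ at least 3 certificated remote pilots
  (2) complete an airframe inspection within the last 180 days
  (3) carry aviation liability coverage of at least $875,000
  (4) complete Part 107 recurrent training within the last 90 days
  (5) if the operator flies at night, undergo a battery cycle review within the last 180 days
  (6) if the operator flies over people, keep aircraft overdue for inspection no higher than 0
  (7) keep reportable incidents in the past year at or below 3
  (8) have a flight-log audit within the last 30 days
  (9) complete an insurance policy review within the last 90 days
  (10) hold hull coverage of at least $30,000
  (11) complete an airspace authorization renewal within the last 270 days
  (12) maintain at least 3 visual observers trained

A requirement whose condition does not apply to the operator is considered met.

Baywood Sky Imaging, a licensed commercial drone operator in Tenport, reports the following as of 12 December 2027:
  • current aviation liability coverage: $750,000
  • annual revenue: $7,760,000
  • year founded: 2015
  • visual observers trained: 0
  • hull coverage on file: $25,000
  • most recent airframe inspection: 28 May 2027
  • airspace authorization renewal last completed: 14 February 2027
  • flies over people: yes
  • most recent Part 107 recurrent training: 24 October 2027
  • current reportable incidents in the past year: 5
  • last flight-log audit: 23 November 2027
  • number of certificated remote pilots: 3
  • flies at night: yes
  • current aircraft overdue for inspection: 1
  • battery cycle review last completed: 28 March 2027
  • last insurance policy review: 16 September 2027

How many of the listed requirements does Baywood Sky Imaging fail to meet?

1. certificated remote pilots 3 ≥ 3 → met
2. airframe inspection 198 days ago vs limit 180 → not met
3. aviation liability coverage $750,000 < $875,000 → not met
4. Part 107 recurrent training 49 days ago vs limit 90 → met
5. condition 'flies at night' holds; battery cycle review 259 days ago vs limit 180 → not met
6. condition 'flies over people' holds; aircraft overdue for inspection 1 > 0 → not met
7. reportable incidents in the past year 5 > 3 → not met
8. flight-log audit 19 days ago vs limit 30 → met
9. insurance policy review 87 days ago vs limit 90 → met
10. hull coverage $25,000 < $30,000 → not met
11. airspace authorization renewal 301 days ago vs limit 270 → not met
12. visual observers trained 0 < 3 → not met
Not met: 8 of 12

8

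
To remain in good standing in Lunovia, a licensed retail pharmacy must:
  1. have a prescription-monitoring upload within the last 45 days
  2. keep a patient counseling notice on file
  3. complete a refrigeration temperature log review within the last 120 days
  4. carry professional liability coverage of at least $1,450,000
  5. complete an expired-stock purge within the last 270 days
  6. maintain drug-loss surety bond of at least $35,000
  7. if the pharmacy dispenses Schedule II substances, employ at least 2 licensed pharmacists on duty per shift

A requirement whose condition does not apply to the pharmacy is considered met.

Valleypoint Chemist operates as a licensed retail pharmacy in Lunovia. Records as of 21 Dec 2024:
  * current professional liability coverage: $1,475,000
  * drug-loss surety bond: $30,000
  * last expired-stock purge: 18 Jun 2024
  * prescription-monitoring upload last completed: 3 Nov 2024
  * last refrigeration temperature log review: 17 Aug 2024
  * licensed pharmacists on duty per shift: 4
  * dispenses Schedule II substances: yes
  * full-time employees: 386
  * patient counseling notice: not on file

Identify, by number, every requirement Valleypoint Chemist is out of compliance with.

1, 2, 3, 6

1. prescription-monitoring upload 48 days ago vs limit 45 → not met
2. patient counseling notice absent → not met
3. refrigeration temperature log review 126 days ago vs limit 120 → not met
4. professional liability coverage $1,475,000 ≥ $1,450,000 → met
5. expired-stock purge 186 days ago vs limit 270 → met
6. drug-loss surety bond $30,000 < $35,000 → not met
7. condition 'dispenses Schedule II substances' holds; licensed pharmacists on duty per shift 4 ≥ 2 → met
Not met: 1, 2, 3, 6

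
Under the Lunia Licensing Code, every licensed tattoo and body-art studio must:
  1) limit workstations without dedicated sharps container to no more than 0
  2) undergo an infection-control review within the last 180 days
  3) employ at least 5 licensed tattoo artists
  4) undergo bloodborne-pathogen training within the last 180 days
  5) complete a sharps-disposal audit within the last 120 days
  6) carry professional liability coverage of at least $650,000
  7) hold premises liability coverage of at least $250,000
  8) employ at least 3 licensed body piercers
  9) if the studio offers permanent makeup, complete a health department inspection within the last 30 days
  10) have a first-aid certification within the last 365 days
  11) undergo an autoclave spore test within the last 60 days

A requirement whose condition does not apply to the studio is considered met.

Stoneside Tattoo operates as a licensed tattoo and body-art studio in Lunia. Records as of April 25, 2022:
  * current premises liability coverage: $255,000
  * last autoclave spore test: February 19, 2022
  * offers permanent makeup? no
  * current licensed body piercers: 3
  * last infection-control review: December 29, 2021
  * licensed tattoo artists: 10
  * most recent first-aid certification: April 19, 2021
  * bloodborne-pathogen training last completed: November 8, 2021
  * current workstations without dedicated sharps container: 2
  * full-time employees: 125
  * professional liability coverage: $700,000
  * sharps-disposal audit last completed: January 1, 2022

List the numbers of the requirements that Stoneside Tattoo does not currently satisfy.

1. workstations without dedicated sharps container 2 > 0 → not met
2. infection-control review 117 days ago vs limit 180 → met
3. licensed tattoo artists 10 ≥ 5 → met
4. bloodborne-pathogen training 168 days ago vs limit 180 → met
5. sharps-disposal audit 114 days ago vs limit 120 → met
6. professional liability coverage $700,000 ≥ $650,000 → met
7. premises liability coverage $255,000 ≥ $250,000 → met
8. licensed body piercers 3 ≥ 3 → met
9. condition 'offers permanent makeup' does not hold → requirement n/a → met
10. first-aid certification 371 days ago vs limit 365 → not met
11. autoclave spore test 65 days ago vs limit 60 → not met
Not met: 1, 10, 11

1, 10, 11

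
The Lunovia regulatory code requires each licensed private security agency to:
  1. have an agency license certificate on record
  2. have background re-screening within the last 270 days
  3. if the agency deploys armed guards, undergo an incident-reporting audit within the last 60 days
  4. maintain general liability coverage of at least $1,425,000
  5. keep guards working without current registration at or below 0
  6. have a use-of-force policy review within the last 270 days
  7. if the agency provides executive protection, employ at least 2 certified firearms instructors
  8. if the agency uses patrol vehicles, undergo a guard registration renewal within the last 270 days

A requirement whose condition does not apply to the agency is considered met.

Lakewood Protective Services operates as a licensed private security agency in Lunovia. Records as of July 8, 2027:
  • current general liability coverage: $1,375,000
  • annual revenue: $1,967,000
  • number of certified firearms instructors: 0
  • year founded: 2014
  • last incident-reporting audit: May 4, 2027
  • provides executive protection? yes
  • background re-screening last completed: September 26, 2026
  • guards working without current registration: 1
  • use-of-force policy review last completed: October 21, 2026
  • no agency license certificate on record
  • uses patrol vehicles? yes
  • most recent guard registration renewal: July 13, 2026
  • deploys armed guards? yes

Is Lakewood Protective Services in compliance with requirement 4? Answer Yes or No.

No

4. general liability coverage $1,375,000 < $1,425,000 → not met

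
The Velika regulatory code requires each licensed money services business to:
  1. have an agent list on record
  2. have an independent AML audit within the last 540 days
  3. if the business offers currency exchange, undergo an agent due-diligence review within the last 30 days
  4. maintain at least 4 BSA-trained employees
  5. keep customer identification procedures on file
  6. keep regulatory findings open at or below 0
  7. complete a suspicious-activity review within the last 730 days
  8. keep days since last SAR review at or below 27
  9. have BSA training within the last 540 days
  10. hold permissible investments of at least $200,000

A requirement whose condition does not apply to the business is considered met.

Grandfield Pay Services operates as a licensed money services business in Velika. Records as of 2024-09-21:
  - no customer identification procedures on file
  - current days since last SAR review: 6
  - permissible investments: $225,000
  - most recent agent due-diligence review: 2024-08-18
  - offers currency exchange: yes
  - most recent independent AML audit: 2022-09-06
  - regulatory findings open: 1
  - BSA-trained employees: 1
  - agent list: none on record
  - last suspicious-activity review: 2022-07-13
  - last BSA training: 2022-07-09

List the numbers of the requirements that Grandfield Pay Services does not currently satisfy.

1, 2, 3, 4, 5, 6, 7, 9

1. agent list absent → not met
2. independent AML audit 746 days ago vs limit 540 → not met
3. condition 'offers currency exchange' holds; agent due-diligence review 34 days ago vs limit 30 → not met
4. BSA-trained employees 1 < 4 → not met
5. customer identification procedures absent → not met
6. regulatory findings open 1 > 0 → not met
7. suspicious-activity review 801 days ago vs limit 730 → not met
8. days since last SAR review 6 ≤ 27 → met
9. BSA training 805 days ago vs limit 540 → not met
10. permissible investments $225,000 ≥ $200,000 → met
Not met: 1, 2, 3, 4, 5, 6, 7, 9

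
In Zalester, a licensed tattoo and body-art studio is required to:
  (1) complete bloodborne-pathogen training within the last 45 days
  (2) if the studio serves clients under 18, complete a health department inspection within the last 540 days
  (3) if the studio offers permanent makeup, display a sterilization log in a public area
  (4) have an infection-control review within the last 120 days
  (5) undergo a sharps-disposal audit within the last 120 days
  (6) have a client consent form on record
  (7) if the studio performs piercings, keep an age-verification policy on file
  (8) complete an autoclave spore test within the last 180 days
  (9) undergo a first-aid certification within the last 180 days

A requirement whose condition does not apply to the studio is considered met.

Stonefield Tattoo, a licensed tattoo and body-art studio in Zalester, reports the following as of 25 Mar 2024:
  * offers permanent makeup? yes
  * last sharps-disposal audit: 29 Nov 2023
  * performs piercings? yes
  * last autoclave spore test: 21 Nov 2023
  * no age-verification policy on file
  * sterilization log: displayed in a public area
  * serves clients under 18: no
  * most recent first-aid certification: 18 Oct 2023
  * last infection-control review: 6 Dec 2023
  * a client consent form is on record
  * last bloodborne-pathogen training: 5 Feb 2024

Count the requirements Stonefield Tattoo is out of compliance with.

2

1. bloodborne-pathogen training 49 days ago vs limit 45 → not met
2. condition 'serves clients under 18' does not hold → requirement n/a → met
3. condition 'offers permanent makeup' holds; sterilization log present → met
4. infection-control review 110 days ago vs limit 120 → met
5. sharps-disposal audit 117 days ago vs limit 120 → met
6. client consent form present → met
7. condition 'performs piercings' holds; age-verification policy absent → not met
8. autoclave spore test 125 days ago vs limit 180 → met
9. first-aid certification 159 days ago vs limit 180 → met
Not met: 2 of 9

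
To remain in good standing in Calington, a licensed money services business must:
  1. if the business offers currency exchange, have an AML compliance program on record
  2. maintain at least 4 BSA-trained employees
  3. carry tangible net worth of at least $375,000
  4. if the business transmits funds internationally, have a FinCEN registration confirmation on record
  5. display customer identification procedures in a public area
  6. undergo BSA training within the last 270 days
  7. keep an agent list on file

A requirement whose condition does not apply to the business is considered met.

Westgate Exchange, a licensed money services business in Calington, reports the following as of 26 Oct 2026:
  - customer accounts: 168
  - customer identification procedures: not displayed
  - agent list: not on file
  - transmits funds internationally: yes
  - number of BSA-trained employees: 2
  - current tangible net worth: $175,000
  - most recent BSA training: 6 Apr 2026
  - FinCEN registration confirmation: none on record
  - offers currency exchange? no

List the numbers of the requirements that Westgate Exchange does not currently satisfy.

2, 3, 4, 5, 7

1. condition 'offers currency exchange' does not hold → requirement n/a → met
2. BSA-trained employees 2 < 4 → not met
3. tangible net worth $175,000 < $375,000 → not met
4. condition 'transmits funds internationally' holds; FinCEN registration confirmation absent → not met
5. customer identification procedures absent → not met
6. BSA training 203 days ago vs limit 270 → met
7. agent list absent → not met
Not met: 2, 3, 4, 5, 7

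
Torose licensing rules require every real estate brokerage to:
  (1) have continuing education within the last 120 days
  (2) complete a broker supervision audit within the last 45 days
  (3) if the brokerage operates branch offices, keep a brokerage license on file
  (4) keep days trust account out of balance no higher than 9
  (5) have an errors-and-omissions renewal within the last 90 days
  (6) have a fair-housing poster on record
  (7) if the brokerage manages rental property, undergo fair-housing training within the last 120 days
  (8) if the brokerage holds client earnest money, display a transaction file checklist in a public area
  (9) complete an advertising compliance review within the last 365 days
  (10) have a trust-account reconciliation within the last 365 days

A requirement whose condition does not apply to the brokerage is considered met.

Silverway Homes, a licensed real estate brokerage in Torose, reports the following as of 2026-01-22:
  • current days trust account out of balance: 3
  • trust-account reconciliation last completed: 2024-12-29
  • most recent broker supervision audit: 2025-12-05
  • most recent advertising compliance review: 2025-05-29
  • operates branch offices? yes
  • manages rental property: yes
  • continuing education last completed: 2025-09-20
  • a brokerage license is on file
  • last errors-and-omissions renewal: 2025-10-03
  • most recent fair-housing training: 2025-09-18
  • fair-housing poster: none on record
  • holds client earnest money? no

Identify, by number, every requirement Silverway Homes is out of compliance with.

1, 2, 5, 6, 7, 10

1. continuing education 124 days ago vs limit 120 → not met
2. broker supervision audit 48 days ago vs limit 45 → not met
3. condition 'operates branch offices' holds; brokerage license present → met
4. days trust account out of balance 3 ≤ 9 → met
5. errors-and-omissions renewal 111 days ago vs limit 90 → not met
6. fair-housing poster absent → not met
7. condition 'manages rental property' holds; fair-housing training 126 days ago vs limit 120 → not met
8. condition 'holds client earnest money' does not hold → requirement n/a → met
9. advertising compliance review 238 days ago vs limit 365 → met
10. trust-account reconciliation 389 days ago vs limit 365 → not met
Not met: 1, 2, 5, 6, 7, 10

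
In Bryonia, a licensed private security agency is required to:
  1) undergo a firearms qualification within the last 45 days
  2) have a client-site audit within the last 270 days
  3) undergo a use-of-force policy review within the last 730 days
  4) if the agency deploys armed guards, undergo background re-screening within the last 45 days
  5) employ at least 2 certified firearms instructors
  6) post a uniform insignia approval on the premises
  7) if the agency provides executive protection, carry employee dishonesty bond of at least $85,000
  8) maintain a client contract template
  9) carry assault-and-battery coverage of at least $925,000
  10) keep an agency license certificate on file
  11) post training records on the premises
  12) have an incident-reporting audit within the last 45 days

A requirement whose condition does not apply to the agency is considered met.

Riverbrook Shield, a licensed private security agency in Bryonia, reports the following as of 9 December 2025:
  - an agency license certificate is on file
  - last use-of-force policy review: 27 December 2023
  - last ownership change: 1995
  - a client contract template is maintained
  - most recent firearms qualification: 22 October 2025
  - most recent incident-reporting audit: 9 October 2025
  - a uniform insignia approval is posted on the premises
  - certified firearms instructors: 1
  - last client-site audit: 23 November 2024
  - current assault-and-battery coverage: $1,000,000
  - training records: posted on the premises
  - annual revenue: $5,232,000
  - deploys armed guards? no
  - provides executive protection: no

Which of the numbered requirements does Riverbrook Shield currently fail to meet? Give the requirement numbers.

1, 2, 5, 12

1. firearms qualification 48 days ago vs limit 45 → not met
2. client-site audit 381 days ago vs limit 270 → not met
3. use-of-force policy review 713 days ago vs limit 730 → met
4. condition 'deploys armed guards' does not hold → requirement n/a → met
5. certified firearms instructors 1 < 2 → not met
6. uniform insignia approval present → met
7. condition 'provides executive protection' does not hold → requirement n/a → met
8. client contract template present → met
9. assault-and-battery coverage $1,000,000 ≥ $925,000 → met
10. agency license certificate present → met
11. training records present → met
12. incident-reporting audit 61 days ago vs limit 45 → not met
Not met: 1, 2, 5, 12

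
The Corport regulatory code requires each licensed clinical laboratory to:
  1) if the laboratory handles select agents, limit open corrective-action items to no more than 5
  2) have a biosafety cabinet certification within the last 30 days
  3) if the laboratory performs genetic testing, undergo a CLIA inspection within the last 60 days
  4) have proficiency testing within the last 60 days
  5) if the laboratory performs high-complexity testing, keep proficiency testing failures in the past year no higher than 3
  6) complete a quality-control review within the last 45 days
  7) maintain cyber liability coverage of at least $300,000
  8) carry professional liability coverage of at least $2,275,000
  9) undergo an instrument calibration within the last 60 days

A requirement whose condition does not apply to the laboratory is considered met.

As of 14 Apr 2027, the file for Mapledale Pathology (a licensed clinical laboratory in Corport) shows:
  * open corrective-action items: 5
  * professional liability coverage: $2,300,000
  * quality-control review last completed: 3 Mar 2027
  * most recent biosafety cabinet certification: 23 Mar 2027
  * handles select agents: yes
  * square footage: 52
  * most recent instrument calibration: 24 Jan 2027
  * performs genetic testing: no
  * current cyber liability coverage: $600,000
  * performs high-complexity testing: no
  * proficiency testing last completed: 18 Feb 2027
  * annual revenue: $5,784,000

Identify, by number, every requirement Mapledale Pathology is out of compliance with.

9

1. condition 'handles select agents' holds; open corrective-action items 5 ≤ 5 → met
2. biosafety cabinet certification 22 days ago vs limit 30 → met
3. condition 'performs genetic testing' does not hold → requirement n/a → met
4. proficiency testing 55 days ago vs limit 60 → met
5. condition 'performs high-complexity testing' does not hold → requirement n/a → met
6. quality-control review 42 days ago vs limit 45 → met
7. cyber liability coverage $600,000 ≥ $300,000 → met
8. professional liability coverage $2,300,000 ≥ $2,275,000 → met
9. instrument calibration 80 days ago vs limit 60 → not met
Not met: 9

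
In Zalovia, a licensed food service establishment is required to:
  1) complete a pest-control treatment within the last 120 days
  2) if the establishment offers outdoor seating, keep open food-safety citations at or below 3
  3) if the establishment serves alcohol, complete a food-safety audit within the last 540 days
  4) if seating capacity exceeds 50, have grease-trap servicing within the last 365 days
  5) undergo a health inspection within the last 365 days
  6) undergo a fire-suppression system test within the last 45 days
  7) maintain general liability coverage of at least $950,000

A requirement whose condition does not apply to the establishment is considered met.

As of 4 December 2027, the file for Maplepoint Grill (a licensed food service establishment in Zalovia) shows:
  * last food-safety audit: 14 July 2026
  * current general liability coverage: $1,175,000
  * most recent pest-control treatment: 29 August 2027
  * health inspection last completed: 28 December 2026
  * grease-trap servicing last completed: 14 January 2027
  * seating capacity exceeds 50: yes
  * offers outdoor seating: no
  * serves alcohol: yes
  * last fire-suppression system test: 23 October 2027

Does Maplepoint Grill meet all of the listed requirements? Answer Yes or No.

1. pest-control treatment 97 days ago vs limit 120 → met
2. condition 'offers outdoor seating' does not hold → requirement n/a → met
3. condition 'serves alcohol' holds; food-safety audit 508 days ago vs limit 540 → met
4. condition 'seating capacity exceeds 50' holds; grease-trap servicing 324 days ago vs limit 365 → met
5. health inspection 341 days ago vs limit 365 → met
6. fire-suppression system test 42 days ago vs limit 45 → met
7. general liability coverage $1,175,000 ≥ $950,000 → met
All met.

Yes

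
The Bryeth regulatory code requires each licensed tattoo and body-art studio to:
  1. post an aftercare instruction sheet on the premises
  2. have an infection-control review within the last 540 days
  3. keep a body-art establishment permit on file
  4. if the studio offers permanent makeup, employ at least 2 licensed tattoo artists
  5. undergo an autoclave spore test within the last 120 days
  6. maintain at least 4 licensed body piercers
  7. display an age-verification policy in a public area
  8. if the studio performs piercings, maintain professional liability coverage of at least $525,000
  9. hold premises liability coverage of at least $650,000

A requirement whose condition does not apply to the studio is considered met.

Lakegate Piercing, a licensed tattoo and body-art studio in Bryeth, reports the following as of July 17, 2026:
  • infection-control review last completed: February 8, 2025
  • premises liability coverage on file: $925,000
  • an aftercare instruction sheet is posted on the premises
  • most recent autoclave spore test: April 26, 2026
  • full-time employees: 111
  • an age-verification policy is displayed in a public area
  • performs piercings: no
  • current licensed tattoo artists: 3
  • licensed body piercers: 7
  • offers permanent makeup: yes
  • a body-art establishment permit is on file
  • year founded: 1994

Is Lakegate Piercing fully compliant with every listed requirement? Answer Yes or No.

1. aftercare instruction sheet present → met
2. infection-control review 524 days ago vs limit 540 → met
3. body-art establishment permit present → met
4. condition 'offers permanent makeup' holds; licensed tattoo artists 3 ≥ 2 → met
5. autoclave spore test 82 days ago vs limit 120 → met
6. licensed body piercers 7 ≥ 4 → met
7. age-verification policy present → met
8. condition 'performs piercings' does not hold → requirement n/a → met
9. premises liability coverage $925,000 ≥ $650,000 → met
All met.

Yes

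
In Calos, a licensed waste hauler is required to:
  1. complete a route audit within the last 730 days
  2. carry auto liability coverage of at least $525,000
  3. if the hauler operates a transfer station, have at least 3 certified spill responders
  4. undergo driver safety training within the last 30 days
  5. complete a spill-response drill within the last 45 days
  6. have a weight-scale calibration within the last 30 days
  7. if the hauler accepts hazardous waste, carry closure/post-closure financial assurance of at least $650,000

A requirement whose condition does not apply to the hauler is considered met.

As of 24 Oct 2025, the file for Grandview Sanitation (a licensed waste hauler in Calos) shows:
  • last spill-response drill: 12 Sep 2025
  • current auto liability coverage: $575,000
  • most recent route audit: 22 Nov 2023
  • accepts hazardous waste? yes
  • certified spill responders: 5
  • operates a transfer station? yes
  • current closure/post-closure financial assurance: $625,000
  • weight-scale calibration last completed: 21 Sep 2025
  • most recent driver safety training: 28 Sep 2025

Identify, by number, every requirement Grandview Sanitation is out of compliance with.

1. route audit 702 days ago vs limit 730 → met
2. auto liability coverage $575,000 ≥ $525,000 → met
3. condition 'operates a transfer station' holds; certified spill responders 5 ≥ 3 → met
4. driver safety training 26 days ago vs limit 30 → met
5. spill-response drill 42 days ago vs limit 45 → met
6. weight-scale calibration 33 days ago vs limit 30 → not met
7. condition 'accepts hazardous waste' holds; closure/post-closure financial assurance $625,000 < $650,000 → not met
Not met: 6, 7

6, 7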